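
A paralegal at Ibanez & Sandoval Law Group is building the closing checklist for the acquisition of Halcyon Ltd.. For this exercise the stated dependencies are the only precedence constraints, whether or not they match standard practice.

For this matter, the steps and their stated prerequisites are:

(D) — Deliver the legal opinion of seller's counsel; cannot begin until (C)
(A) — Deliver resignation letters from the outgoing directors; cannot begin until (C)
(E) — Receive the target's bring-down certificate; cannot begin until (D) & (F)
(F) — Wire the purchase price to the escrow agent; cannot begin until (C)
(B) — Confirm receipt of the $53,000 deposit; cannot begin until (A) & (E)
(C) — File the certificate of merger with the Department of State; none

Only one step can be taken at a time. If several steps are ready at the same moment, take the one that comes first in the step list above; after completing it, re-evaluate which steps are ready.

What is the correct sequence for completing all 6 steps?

(C) is the only step with nothing outstanding, so it goes first.
Now (D), (A) and (F) have their prerequisites met. (D) is listed earlier, so (D) next.
(A) and (F) are both available; (A) is listed earlier → (A).
(F) needed (C), now all done → (F).
(E) needed (D) and (F), now all done → (E).
That leaves (B) as the only ready step → (B).

(C) (D) (A) (F) (E) (B)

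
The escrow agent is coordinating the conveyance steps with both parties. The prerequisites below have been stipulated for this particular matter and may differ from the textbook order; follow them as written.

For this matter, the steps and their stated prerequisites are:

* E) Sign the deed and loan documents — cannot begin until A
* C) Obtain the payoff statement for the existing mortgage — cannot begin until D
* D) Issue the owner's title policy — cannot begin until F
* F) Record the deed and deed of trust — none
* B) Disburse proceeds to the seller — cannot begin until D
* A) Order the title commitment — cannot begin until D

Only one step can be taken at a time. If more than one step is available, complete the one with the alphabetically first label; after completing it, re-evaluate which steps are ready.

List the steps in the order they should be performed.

F, D, A, B, C, E

F is the only step with nothing outstanding, so it goes first.
D is the only step now ready → D.
Now A, B and C have their prerequisites met. A has the earlier label, so A next.
B, C and E are all available; B has the earlier label → B.
Now C and E have their prerequisites met. C has the earlier label, so C next.
E is the only step now ready → E.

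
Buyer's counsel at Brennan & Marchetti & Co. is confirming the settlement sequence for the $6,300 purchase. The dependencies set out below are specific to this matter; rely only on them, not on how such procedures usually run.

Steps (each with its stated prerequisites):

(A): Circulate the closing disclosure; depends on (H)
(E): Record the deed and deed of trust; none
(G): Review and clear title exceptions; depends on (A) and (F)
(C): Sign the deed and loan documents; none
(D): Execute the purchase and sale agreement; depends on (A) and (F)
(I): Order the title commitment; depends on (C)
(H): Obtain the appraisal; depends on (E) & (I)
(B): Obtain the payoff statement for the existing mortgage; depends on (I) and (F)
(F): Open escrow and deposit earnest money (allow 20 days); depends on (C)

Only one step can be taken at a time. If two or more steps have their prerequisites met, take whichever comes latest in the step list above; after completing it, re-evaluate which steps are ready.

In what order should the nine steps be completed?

(C), (F), (I), (B), (E), (H), (A), (D), (G)

Nothing is required for (C) and (E). (C) is listed later → (C) first.
(F) and (I) now also ready, so the ready set is {(F), (I), (E)}; (F) is listed later → (F).
Now (I) and (E) have their prerequisites met. (I) is listed later, so (I) next.
(B) now also ready, so the ready set is {(B), (E)}; (B) is listed later → (B).
That leaves (E) as the only ready step → (E).
That leaves (H) as the only ready step → (H).
(A) needed (H), now all done → (A).
(D) and (G) are both available; (D) is listed later → (D).
That leaves (G) as the only ready step → (G).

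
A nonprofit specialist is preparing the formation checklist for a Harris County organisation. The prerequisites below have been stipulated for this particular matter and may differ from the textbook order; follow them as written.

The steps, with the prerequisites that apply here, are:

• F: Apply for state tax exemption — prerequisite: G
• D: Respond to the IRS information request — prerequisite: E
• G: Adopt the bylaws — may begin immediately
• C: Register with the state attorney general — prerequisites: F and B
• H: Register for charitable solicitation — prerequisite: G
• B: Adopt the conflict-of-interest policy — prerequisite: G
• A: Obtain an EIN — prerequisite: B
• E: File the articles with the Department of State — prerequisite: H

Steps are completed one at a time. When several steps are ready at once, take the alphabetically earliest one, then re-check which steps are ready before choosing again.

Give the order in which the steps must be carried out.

G, B, A, F, C, H, E, D

Only G has no prerequisites, so it is first.
Ready: B, F and H. B has the earlier label → B.
A now also ready, so the ready set is {A, F, H}; A has the earlier label → A.
Now F and H have their prerequisites met. F has the earlier label, so F next.
C now also ready, so the ready set is {C, H}; C has the earlier label → C.
H needed G, now all done → H.
Next only E has its prerequisites met → E.
D needed E, now all done → D.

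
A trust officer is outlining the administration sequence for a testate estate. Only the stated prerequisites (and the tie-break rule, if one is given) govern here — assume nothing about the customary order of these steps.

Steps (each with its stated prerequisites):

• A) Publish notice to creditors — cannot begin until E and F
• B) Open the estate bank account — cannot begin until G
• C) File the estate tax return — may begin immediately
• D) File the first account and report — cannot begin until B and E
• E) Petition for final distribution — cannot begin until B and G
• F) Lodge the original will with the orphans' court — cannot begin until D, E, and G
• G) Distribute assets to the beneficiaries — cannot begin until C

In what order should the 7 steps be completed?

C, G, B, E, D, F, A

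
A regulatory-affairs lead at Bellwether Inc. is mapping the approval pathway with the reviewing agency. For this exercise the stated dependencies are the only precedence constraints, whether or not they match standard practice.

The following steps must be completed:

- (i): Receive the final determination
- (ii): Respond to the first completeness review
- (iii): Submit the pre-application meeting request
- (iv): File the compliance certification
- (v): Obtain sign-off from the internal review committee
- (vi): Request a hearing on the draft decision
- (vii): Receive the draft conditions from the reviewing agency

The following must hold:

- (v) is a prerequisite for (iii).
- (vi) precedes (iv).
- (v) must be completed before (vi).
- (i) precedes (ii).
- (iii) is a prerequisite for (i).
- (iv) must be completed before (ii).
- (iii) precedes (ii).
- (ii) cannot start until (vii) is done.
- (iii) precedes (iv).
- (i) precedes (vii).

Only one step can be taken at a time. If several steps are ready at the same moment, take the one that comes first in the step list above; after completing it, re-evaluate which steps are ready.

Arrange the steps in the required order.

(v) → (iii) → (i) → (vi) → (iv) → (vii) → (ii)

(v) is the only step with nothing outstanding, so it goes first.
Ready: (iii) and (vi). (iii) is listed earlier → (iii).
Ready: (i) and (vi). (i) is listed earlier → (i).
(vii) now also ready, so the ready set is {(vi), (vii)}; (vi) is listed earlier → (vi).
Now (iv) and (vii) have their prerequisites met. (iv) is listed earlier, so (iv) next.
Next only (vii) has its prerequisites met → (vii).
Next only (ii) has its prerequisites met → (ii).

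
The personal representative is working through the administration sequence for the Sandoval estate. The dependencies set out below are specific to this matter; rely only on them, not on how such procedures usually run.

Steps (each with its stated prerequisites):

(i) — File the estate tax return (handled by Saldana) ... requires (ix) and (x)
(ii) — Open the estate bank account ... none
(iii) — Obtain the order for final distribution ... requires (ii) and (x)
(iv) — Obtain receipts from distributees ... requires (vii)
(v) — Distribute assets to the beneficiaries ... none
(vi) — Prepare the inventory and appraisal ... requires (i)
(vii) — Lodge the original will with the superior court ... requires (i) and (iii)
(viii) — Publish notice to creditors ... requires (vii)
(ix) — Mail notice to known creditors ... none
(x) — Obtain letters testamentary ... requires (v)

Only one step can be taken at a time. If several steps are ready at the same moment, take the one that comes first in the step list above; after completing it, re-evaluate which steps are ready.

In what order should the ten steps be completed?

(ii), (v), (ix), (x), (i), (iii), (vi), (vii), (iv), (viii)

(ii), (v) and (ix) have no prerequisites; (ii) is listed earlier, so (ii) is first.
Now (v) and (ix) have their prerequisites met. (v) is listed earlier, so (v) next.
(ix) and (x) are both available; (ix) is listed earlier → (ix).
That leaves (x) as the only ready step → (x).
(i) and (iii) are both available; (i) is listed earlier → (i).
(vi) now also ready, so the ready set is {(iii), (vi)}; (iii) is listed earlier → (iii).
Ready: (vi) and (vii). (vi) is listed earlier → (vi).
(vii) is the only step now ready → (vii).
Now (iv) and (viii) have their prerequisites met. (iv) is listed earlier, so (iv) next.
(viii) is the only step now ready → (viii).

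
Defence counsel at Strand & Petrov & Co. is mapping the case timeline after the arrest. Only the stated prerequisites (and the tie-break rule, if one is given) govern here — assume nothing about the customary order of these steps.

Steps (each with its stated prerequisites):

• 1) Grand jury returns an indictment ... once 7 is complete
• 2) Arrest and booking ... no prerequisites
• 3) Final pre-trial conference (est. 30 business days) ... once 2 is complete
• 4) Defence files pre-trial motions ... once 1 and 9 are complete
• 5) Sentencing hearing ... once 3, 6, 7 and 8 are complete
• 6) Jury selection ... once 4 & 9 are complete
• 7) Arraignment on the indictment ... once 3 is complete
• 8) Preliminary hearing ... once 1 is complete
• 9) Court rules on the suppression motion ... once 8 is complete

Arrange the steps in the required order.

Only 2 has no prerequisites, so it is first.
3 is the only step now ready → 3.
7 needed 3, now all done → 7.
1 needed 7, now all done → 1.
That leaves 8 as the only ready step → 8.
That leaves 9 as the only ready step → 9.
That leaves 4 as the only ready step → 4.
6 needed 4 and 9, now all done → 6.
That leaves 5 as the only ready step → 5.

2, 3, 7, 1, 8, 9, 4, 6, 5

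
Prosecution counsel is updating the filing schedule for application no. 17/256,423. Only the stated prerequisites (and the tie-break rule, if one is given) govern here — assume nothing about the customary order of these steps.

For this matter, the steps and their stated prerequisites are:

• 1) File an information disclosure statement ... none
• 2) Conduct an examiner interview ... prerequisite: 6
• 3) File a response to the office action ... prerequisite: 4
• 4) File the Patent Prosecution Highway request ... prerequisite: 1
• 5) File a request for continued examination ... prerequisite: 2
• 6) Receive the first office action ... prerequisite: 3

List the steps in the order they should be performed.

1 → 4 → 3 → 6 → 2 → 5

1 is the only step with nothing outstanding, so it goes first.
That leaves 4 as the only ready step → 4.
3 needed 4, now all done → 3.
6 needed 3, now all done → 6.
2 needed 6, now all done → 2.
5 is the only step now ready → 5.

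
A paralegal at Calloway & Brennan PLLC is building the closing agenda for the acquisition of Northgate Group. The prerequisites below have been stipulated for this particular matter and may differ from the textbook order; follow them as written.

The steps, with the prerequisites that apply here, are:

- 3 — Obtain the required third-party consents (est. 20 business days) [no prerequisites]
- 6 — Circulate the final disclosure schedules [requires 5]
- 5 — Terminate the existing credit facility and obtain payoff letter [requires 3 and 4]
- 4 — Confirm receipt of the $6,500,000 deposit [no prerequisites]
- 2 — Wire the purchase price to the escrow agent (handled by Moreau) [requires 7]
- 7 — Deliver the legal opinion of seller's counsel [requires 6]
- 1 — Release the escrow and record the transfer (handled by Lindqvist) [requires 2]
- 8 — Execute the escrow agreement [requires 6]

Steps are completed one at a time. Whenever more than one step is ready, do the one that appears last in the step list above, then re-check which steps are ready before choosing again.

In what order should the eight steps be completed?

4 and 3 have no prerequisites; 4 is listed later, so 4 is first.
3 is the only step now ready → 3.
5 is the only step now ready → 5.
6 needed 5, now all done → 6.
Ready: 8 and 7. 8 is listed later → 8.
7 is the only step now ready → 7.
2 needed 7, now all done → 2.
Next only 1 has its prerequisites met → 1.

4 → 3 → 5 → 6 → 8 → 7 → 2 → 1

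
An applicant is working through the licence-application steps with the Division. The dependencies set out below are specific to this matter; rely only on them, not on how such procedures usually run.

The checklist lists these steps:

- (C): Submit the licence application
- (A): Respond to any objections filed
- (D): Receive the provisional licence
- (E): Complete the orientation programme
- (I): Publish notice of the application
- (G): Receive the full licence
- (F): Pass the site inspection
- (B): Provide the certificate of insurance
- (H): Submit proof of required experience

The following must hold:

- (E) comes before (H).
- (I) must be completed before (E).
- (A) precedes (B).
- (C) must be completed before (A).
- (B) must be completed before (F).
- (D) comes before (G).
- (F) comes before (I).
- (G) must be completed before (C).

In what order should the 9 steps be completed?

(D) has no prerequisites → (D) first.
(G) needed (D), now all done → (G).
(C) needed (G), now all done → (C).
(A) needed (C), now all done → (A).
(B) needed (A), now all done → (B).
(F) needed (B), now all done → (F).
Next only (I) has its prerequisites met → (I).
Next only (E) has its prerequisites met → (E).
Next only (H) has its prerequisites met → (H).

(D), (G), (C), (A), (B), (F), (I), (E), (H)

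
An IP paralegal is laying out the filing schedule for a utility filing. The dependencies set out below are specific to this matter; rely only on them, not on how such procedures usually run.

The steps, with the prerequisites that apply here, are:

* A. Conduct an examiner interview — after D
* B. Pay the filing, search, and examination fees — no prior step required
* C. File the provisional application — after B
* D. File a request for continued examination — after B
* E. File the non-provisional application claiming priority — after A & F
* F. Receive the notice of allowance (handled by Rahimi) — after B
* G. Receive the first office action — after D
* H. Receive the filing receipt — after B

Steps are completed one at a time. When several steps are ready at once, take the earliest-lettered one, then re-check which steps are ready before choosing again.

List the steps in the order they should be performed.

B, C, D, A, F, E, G, H

B is the only step with nothing outstanding, so it goes first.
Now C, D, F and H have their prerequisites met. C has the earlier label, so C next.
Ready: D, F and H. D has the earlier label → D.
Now A, F, G and H have their prerequisites met. A has the earlier label, so A next.
F, G and H are all available; F has the earlier label → F.
E now also ready, so the ready set is {E, G, H}; E has the earlier label → E.
Ready: G and H. G has the earlier label → G.
Next only H has its prerequisites met → H.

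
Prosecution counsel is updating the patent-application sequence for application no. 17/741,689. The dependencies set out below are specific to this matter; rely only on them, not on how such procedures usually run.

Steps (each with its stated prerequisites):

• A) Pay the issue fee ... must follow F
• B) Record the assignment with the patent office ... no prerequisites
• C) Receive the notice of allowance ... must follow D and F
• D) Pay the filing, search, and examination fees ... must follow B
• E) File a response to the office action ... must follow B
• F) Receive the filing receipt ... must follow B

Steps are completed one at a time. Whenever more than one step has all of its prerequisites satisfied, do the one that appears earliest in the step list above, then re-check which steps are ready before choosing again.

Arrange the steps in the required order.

B is the only step with nothing outstanding, so it goes first.
Ready: D, E and F. D is listed earlier → D.
Ready: E and F. E is listed earlier → E.
F is the only step now ready → F.
Ready: A and C. A is listed earlier → A.
Next only C has its prerequisites met → C.

B, D, E, F, A, C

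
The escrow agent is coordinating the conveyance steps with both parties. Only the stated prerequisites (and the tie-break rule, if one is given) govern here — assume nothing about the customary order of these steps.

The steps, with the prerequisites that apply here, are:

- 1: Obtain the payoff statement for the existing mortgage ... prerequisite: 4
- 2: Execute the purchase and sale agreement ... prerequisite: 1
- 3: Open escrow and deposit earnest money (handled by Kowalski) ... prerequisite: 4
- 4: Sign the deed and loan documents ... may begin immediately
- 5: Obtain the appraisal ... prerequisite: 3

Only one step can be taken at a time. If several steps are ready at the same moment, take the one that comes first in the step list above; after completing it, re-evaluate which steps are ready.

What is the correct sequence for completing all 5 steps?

4 has no prerequisites → 4 first.
Now 1 and 3 have their prerequisites met. 1 is listed earlier, so 1 next.
2 now also ready, so the ready set is {2, 3}; 2 is listed earlier → 2.
3 needed 4, now all done → 3.
Next only 5 has its prerequisites met → 5.

4 → 1 → 2 → 3 → 5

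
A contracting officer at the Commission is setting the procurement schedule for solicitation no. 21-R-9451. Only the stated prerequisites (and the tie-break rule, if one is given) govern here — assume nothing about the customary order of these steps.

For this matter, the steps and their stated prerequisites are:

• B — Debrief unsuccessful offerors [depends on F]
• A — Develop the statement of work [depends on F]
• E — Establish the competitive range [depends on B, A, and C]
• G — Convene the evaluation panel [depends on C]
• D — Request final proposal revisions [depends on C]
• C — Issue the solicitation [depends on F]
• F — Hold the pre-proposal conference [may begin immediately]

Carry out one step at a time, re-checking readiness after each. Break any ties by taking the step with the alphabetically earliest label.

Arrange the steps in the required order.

F has no prerequisites → F first.
Ready: A, B and C. A has the earlier label → A.
B and C are both available; B has the earlier label → B.
C is the only step now ready → C.
D, E and G are all available; D has the earlier label → D.
Ready: E and G. E has the earlier label → E.
That leaves G as the only ready step → G.

F, A, B, C, D, E, G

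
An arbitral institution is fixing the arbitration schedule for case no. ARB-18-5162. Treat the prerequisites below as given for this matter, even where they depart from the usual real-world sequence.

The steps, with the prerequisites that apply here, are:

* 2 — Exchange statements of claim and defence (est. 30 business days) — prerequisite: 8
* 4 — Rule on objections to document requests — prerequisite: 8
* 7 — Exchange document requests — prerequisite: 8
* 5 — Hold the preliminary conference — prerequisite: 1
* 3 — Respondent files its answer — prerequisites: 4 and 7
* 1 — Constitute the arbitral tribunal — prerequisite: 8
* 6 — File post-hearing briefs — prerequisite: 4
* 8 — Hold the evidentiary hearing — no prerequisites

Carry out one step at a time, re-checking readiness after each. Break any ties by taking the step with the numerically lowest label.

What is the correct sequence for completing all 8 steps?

8 has no prerequisites → 8 first.
Ready: 1, 2, 4 and 7. 1 has the earlier label → 1.
Now 2, 4, 5 and 7 have their prerequisites met. 2 has the earlier label, so 2 next.
4, 5 and 7 are all available; 4 has the earlier label → 4.
Ready: 5, 6 and 7. 5 has the earlier label → 5.
Ready: 6 and 7. 6 has the earlier label → 6.
That leaves 7 as the only ready step → 7.
3 needed 4 and 7, now all done → 3.

8 → 1 → 2 → 4 → 5 → 6 → 7 → 3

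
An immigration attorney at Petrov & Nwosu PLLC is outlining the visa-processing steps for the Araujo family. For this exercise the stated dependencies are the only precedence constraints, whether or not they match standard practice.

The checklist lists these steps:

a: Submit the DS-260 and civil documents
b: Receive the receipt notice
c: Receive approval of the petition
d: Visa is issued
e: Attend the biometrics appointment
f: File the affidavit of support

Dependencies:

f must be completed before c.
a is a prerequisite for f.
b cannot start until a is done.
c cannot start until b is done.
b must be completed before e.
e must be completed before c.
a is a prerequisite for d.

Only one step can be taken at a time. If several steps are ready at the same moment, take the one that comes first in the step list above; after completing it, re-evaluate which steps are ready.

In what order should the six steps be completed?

a is the only step with nothing outstanding, so it goes first.
b, d and f are all available; b is listed earlier → b.
d, e and f are all available; d is listed earlier → d.
Ready: e and f. e is listed earlier → e.
f needed a, now all done → f.
Next only c has its prerequisites met → c.

a, b, d, e, f, c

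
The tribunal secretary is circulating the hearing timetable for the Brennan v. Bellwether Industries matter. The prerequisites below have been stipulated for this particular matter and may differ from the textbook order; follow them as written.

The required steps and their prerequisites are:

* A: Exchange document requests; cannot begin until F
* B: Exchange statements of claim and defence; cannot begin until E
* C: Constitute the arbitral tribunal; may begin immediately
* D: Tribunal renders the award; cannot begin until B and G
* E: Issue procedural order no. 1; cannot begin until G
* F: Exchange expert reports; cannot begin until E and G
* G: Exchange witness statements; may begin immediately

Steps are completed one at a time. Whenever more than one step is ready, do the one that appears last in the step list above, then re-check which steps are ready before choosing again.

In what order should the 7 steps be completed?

G, E, F, C, B, D, A

G and C have no prerequisites; G is listed later, so G is first.
E and C are both available; E is listed later → E.
F, C and B are all available; F is listed later → F.
Ready: C, B and A. C is listed later → C.
Now B and A have their prerequisites met. B is listed later, so B next.
Ready: D and A. D is listed later → D.
A needed F, now all done → A.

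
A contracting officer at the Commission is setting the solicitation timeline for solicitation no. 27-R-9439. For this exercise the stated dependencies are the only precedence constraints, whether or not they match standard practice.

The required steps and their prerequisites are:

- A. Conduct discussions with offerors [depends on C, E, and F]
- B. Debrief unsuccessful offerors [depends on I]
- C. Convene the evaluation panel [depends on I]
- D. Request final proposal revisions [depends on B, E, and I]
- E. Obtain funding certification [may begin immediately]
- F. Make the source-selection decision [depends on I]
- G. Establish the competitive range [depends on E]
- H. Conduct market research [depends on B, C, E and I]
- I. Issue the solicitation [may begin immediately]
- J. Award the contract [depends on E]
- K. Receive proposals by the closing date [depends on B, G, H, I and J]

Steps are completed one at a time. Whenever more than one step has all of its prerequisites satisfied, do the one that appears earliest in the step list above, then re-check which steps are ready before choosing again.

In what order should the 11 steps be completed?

E, G, I, B, C, D, F, A, H, J, K

Nothing is required for E and I. E is listed earlier → E first.
G and J now also ready, so the ready set is {G, I, J}; G is listed earlier → G.
Ready: I and J. I is listed earlier → I.
Ready: B, C, F and J. B is listed earlier → B.
Now C, D, F and J have their prerequisites met. C is listed earlier, so C next.
H now also ready, so the ready set is {D, F, H, J}; D is listed earlier → D.
F, H and J are all available; F is listed earlier → F.
Ready: A, H and J. A is listed earlier → A.
H and J are both available; H is listed earlier → H.
J needed E, now all done → J.
K needed B, G, H, I and J, now all done → K.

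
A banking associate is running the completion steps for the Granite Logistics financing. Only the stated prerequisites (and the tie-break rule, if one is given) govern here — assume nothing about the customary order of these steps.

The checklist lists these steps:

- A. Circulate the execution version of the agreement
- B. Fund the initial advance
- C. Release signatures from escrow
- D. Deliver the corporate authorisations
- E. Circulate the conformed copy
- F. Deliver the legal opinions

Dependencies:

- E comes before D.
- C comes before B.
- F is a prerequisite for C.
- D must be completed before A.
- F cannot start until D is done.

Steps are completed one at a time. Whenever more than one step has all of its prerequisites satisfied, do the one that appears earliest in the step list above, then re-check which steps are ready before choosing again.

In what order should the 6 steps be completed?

Only E has no prerequisites, so it is first.
D is the only step now ready → D.
A and F are both available; A is listed earlier → A.
F is the only step now ready → F.
Next only C has its prerequisites met → C.
Next only B has its prerequisites met → B.

E, D, A, F, C, B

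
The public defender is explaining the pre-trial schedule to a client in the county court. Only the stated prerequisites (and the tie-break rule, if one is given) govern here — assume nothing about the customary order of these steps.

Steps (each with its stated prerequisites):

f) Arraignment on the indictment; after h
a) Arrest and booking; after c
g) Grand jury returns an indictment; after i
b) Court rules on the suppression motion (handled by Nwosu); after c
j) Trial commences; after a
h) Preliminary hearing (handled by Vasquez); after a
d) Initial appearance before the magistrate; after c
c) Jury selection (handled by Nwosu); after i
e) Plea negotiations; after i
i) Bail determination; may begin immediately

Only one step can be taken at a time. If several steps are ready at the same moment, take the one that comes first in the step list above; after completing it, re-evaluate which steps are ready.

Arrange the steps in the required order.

i is the only step with nothing outstanding, so it goes first.
Ready: g, c and e. g is listed earlier → g.
Ready: c and e. c is listed earlier → c.
Ready: a, b, d and e. a is listed earlier → a.
j and h now also ready, so the ready set is {b, j, h, d, e}; b is listed earlier → b.
Now j, h, d and e have their prerequisites met. j is listed earlier, so j next.
Now h, d and e have their prerequisites met. h is listed earlier, so h next.
f, d and e are all available; f is listed earlier → f.
Ready: d and e. d is listed earlier → d.
Next only e has its prerequisites met → e.

i, g, c, a, b, j, h, f, d, e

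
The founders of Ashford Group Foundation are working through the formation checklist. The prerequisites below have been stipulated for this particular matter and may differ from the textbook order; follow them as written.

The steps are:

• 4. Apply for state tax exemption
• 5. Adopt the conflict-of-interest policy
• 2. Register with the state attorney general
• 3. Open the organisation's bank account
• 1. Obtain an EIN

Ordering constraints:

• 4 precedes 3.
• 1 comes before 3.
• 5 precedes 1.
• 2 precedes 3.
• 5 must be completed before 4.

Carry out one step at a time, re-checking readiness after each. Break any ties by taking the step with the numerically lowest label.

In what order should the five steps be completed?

2 and 5 have no prerequisites; 2 has the earlier label, so 2 is first.
Next only 5 has its prerequisites met → 5.
Now 1 and 4 have their prerequisites met. 1 has the earlier label, so 1 next.
4 needed 5, now all done → 4.
3 needed 1, 2 and 4, now all done → 3.

2, 5, 1, 4, 3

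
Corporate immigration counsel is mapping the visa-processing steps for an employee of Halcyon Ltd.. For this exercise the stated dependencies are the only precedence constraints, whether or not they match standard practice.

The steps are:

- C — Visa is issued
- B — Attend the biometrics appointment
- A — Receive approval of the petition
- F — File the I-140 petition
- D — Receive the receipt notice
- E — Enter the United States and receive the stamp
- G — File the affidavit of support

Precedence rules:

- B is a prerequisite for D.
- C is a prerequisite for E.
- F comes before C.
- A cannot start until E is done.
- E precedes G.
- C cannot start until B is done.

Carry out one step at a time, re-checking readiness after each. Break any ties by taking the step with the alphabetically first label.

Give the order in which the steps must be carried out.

B, D, F, C, E, A, G

B and F have no prerequisites; B has the earlier label, so B is first.
D now also ready, so the ready set is {D, F}; D has the earlier label → D.
F is the only step now ready → F.
Next only C has its prerequisites met → C.
That leaves E as the only ready step → E.
Now A and G have their prerequisites met. A has the earlier label, so A next.
Next only G has its prerequisites met → G.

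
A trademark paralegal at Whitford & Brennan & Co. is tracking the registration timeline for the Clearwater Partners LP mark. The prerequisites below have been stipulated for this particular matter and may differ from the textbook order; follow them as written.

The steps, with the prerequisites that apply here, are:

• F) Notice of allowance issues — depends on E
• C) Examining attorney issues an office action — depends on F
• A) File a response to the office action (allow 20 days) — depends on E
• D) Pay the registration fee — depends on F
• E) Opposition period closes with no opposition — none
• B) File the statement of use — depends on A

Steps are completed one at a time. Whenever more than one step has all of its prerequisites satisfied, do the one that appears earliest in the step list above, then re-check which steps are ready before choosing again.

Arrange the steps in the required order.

E F C A D B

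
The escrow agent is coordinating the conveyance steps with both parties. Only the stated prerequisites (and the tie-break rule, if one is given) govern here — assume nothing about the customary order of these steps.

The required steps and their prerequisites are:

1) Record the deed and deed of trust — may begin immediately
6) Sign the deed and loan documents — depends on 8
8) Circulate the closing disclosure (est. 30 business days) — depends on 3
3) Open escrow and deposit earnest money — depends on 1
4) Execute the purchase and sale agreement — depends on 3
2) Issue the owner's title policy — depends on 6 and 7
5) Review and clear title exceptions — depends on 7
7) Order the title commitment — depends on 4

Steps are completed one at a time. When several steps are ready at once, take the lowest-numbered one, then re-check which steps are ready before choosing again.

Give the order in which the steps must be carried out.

1 3 4 7 5 8 6 2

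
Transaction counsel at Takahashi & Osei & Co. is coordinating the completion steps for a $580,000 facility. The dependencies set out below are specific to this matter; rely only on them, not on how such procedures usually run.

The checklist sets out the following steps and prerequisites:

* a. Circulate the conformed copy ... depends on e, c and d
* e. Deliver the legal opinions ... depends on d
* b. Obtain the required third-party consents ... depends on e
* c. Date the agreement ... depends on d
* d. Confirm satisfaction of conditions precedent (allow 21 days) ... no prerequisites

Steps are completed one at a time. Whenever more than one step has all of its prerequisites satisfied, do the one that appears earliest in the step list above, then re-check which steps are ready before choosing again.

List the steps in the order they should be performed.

d → e → b → c → a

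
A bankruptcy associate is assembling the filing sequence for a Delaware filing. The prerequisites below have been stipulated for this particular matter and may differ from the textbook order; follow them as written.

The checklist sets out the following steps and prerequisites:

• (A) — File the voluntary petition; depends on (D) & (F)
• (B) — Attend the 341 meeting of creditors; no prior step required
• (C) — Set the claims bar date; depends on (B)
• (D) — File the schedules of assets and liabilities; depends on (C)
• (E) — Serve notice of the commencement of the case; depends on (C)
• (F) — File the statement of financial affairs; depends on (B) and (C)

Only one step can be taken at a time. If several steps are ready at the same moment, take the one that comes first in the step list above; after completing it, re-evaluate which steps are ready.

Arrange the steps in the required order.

(B) (C) (D) (E) (F) (A)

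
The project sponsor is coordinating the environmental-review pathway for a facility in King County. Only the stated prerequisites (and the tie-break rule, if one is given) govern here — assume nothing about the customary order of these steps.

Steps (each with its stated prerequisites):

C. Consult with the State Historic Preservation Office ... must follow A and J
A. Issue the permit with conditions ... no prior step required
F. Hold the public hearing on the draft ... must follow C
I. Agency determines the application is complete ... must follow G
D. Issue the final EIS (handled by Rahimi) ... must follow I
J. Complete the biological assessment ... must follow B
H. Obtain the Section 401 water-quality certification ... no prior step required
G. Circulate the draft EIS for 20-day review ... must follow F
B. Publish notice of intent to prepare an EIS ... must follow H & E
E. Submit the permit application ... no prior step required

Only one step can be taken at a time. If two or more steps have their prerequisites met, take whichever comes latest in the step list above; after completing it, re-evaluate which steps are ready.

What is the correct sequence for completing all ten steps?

E, H and A have no prerequisites; E is listed later, so E is first.
H and A are both available; H is listed later → H.
B now also ready, so the ready set is {B, A}; B is listed later → B.
Ready: J and A. J is listed later → J.
A is the only step now ready → A.
C needed J and A, now all done → C.
F is the only step now ready → F.
G is the only step now ready → G.
That leaves I as the only ready step → I.
That leaves D as the only ready step → D.

E, H, B, J, A, C, F, G, I, D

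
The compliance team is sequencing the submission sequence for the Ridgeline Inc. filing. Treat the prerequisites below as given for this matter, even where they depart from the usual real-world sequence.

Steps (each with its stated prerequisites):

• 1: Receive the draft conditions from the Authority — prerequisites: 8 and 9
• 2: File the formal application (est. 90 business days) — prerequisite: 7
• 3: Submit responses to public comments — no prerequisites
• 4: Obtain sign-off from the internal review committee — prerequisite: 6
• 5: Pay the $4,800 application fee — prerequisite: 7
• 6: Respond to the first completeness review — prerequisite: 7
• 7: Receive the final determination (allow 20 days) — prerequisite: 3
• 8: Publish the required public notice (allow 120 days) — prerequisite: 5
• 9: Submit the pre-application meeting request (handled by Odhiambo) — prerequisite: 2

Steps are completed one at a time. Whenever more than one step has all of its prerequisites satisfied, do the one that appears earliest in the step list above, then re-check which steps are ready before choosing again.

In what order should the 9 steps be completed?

3, 7, 2, 5, 6, 4, 8, 9, 1

3 has no prerequisites → 3 first.
7 is the only step now ready → 7.
Now 2, 5 and 6 have their prerequisites met. 2 is listed earlier, so 2 next.
Now 5, 6 and 9 have their prerequisites met. 5 is listed earlier, so 5 next.
Ready: 6, 8 and 9. 6 is listed earlier → 6.
4, 8 and 9 are all available; 4 is listed earlier → 4.
8 and 9 are both available; 8 is listed earlier → 8.
Next only 9 has its prerequisites met → 9.
Next only 1 has its prerequisites met → 1.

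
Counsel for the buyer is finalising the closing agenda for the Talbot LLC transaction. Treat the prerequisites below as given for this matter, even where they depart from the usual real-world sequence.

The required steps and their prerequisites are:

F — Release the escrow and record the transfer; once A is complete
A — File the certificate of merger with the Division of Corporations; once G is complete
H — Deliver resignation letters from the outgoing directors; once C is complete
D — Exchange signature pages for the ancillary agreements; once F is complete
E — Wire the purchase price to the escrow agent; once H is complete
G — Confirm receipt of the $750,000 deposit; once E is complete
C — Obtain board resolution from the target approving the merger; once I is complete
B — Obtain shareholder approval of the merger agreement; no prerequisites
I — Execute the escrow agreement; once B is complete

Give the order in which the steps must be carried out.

B → I → C → H → E → G → A → F → D

B has no prerequisites → B first.
Next only I has its prerequisites met → I.
That leaves C as the only ready step → C.
H needed C, now all done → H.
E is the only step now ready → E.
G is the only step now ready → G.
That leaves A as the only ready step → A.
That leaves F as the only ready step → F.
D needed F, now all done → D.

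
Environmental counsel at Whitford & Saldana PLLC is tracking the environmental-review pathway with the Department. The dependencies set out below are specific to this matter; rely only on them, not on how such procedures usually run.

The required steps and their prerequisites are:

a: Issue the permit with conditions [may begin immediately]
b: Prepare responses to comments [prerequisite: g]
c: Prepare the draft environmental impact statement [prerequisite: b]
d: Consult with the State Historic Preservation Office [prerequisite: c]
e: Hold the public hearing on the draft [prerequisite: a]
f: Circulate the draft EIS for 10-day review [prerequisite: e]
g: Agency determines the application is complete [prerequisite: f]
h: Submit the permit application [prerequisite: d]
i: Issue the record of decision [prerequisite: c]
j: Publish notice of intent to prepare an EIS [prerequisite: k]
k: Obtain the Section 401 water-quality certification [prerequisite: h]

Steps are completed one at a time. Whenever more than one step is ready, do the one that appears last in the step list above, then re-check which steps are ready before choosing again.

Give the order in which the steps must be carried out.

a has no prerequisites → a first.
e is the only step now ready → e.
f is the only step now ready → f.
g needed f, now all done → g.
b needed g, now all done → b.
c is the only step now ready → c.
i and d are both available; i is listed later → i.
d needed c, now all done → d.
h needed d, now all done → h.
k is the only step now ready → k.
j is the only step now ready → j.

a → e → f → g → b → c → i → d → h → k → j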